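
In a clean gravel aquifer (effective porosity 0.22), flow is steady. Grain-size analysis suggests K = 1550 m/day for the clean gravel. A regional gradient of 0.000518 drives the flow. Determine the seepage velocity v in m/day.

Hydraulic gradient i = 0.000518.
Darcy flux q = K · i = 1550 × 0.0005180 = 0.8029 m/day.
Seepage velocity v = q / n_e = 0.8029 / 0.22 = 3.650 m/day.

3.65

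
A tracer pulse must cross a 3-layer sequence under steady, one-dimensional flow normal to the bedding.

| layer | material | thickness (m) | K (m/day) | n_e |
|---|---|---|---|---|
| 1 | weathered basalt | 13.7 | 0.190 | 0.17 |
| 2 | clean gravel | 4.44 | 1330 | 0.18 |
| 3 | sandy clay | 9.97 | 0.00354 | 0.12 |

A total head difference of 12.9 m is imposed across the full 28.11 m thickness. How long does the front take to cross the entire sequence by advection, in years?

2.65

With flow normal to the layers, continuity requires the same specific discharge q through every layer.
Σ(b_i/K_i) = 13.7/0.190 + 4.44/1330 + 9.97/0.00354 = 2888 d.
q = Δh / Σ(b_i/K_i) = 12.9 / 2888 = 0.004466 m/day.
In each layer the seepage velocity is v_i = q/n_i, so the layer transit time is t_i = b_i·n_i / q:
  layer 1 (weathered basalt): t_1 = 13.7 × 0.17 / 0.004466 = 521.5 d
  layer 2 (clean gravel): t_2 = 4.44 × 0.18 / 0.004466 = 179.0 d
  layer 3 (sandy clay): t_3 = 9.97 × 0.12 / 0.004466 = 267.9 d
Total t = Σ t_i = 968.3 days = 2.651 years.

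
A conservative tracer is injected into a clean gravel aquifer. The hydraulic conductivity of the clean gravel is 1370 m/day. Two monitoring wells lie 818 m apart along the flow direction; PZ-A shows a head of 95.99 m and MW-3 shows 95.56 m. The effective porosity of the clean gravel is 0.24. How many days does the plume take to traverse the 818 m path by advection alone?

Hydraulic gradient i = (95.99 − 95.56) / 818 = 0.43 / 818 = 0.0005257.
Darcy flux q = K · i = 1370 × 0.0005257 = 0.7202 m/day.
Seepage velocity v = q / n_e = 0.7202 / 0.24 = 3.001 m/day.
Travel time t = L / v = 818 / 3.001 = 272.6 days.

273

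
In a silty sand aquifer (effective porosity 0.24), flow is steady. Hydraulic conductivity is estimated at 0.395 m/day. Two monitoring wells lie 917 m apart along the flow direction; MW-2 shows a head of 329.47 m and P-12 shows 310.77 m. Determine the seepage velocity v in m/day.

0.0336

Hydraulic gradient i = (329.47 − 310.77) / 917 = 18.7 / 917 = 0.02039.
Darcy flux q = K · i = 0.3950 × 0.02039 = 0.008055 m/day.
Seepage velocity v = q / n_e = 0.008055 / 0.24 = 0.03356 m/day.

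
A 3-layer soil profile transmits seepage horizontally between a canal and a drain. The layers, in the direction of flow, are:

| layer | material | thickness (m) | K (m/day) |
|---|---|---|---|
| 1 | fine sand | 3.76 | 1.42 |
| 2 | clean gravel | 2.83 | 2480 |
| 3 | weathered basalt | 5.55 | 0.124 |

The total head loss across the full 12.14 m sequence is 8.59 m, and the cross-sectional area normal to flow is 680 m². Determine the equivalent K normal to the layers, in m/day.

0.256

Flow is perpendicular to layering, so the layers act in series and the equivalent K is the thickness-weighted harmonic mean.
Total thickness L = 3.76 + 2.83 + 5.55 = 12.14 m.
Σ(b_i/K_i) = 3.76/1.42 + 2.83/2480 + 5.55/0.124 = 47.41 d.
K_eq = L / Σ(b_i/K_i) = 12.14 / 47.41 = 0.2561 m/day.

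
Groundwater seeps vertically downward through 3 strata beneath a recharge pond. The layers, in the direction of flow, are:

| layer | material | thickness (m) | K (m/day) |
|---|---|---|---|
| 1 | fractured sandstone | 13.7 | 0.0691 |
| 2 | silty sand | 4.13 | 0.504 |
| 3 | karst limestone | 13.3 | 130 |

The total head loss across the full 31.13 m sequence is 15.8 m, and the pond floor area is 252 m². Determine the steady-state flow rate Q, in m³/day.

Flow is perpendicular to layering, so the layers act in series and the equivalent K is the thickness-weighted harmonic mean.
Total thickness L = 13.7 + 4.13 + 13.3 = 31.13 m.
Σ(b_i/K_i) = 13.7/0.0691 + 4.13/0.504 + 13.3/130 = 206.6 d.
K_eq = L / Σ(b_i/K_i) = 31.13 / 206.6 = 0.1507 m/day.
Q = K_eq · A · (Δh/L) = 0.1507 × 252 × (15.8/31.13) = 19.28 m³/day.

19.3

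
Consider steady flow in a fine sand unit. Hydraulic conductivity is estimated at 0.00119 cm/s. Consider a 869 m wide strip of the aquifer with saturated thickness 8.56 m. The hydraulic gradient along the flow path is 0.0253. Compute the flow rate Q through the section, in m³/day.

Convert K: 0.00119 cm/s × 864 = 1.028 m/day.
Cross-sectional area A = 869 × 8.56 = 7439 m².
Hydraulic gradient i = 0.0253.
Darcy's law: Q = K · A · i = 1.028 × 7439 × 0.02530 = 193.5 m³/day.

193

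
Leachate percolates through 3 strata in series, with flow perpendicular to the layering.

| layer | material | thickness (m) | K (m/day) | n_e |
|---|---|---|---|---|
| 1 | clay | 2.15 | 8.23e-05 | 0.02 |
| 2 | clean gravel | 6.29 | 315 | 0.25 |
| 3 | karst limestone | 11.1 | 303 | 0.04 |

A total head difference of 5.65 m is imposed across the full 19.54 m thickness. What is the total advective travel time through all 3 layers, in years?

With flow normal to the layers, continuity requires the same specific discharge q through every layer.
Σ(b_i/K_i) = 2.15/8.23e-05 + 6.29/315 + 11.1/303 = 26124 d.
q = Δh / Σ(b_i/K_i) = 5.65 / 26124 = 0.0002163 m/day.
In each layer the seepage velocity is v_i = q/n_i, so the layer transit time is t_i = b_i·n_i / q:
  layer 1 (clay): t_1 = 2.15 × 0.02 / 0.0002163 = 198.8 d
  layer 2 (clean gravel): t_2 = 6.29 × 0.25 / 0.0002163 = 7271 d
  layer 3 (karst limestone): t_3 = 11.1 × 0.04 / 0.0002163 = 2053 d
Total t = Σ t_i = 9523 days = 26.07 years.

26.1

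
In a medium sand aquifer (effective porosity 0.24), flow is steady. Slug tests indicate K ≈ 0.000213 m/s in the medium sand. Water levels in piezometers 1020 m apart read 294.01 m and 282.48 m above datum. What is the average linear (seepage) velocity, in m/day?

0.867

Convert K: 0.000213 m/s × 86400 = 18.40 m/day.
Hydraulic gradient i = (294.01 − 282.48) / 1020 = 11.53 / 1020 = 0.01130.
Darcy flux q = K · i = 18.40 × 0.01130 = 0.2080 m/day.
Seepage velocity v = q / n_e = 0.2080 / 0.24 = 0.8668 m/day.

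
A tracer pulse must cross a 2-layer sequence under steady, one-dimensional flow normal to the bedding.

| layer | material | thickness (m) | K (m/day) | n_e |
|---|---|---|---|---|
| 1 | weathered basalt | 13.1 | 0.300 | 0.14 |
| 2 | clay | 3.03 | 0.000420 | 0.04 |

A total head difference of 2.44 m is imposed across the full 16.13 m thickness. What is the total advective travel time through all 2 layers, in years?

With flow normal to the layers, continuity requires the same specific discharge q through every layer.
Σ(b_i/K_i) = 13.1/0.300 + 3.03/0.000420 = 7258 d.
q = Δh / Σ(b_i/K_i) = 2.44 / 7258 = 0.0003362 m/day.
In each layer the seepage velocity is v_i = q/n_i, so the layer transit time is t_i = b_i·n_i / q:
  layer 1 (weathered basalt): t_1 = 13.1 × 0.14 / 0.0003362 = 5455 d
  layer 2 (clay): t_2 = 3.03 × 0.04 / 0.0003362 = 360.5 d
Total t = Σ t_i = 5816 days = 15.92 years.

15.9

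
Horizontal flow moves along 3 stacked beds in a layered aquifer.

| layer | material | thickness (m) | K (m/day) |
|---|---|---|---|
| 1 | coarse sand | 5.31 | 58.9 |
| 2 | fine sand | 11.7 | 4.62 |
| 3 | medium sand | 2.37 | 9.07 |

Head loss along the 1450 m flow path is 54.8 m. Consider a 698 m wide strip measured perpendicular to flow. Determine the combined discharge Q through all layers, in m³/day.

Flow is parallel to layering, so each bed carries its own Darcy discharge and the transmissivities add.
Σ(K_i·b_i) = 58.9×5.31 + 4.62×11.7 + 9.07×2.37 = 388.3 m²/day.
Hydraulic gradient i = Δh / L = 54.8 / 1450 = 0.03779.
Q = Σ(K_i·b_i) · W · i = 388.3 × 698 × 0.03779 = 10243 m³/day.

10200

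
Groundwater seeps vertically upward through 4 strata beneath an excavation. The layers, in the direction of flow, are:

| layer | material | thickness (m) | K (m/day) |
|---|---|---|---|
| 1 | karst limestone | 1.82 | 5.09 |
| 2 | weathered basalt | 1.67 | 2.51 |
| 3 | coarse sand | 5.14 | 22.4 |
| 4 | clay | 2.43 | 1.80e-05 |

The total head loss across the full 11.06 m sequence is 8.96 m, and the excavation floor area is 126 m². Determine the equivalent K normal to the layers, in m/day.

Flow is perpendicular to layering, so the layers act in series and the equivalent K is the thickness-weighted harmonic mean.
Total thickness L = 1.82 + 1.67 + 5.14 + 2.43 = 11.06 m.
Σ(b_i/K_i) = 1.82/5.09 + 1.67/2.51 + 5.14/22.4 + 2.43/1.80e-05 = 1.350e+05 d.
K_eq = L / Σ(b_i/K_i) = 11.06 / 1.350e+05 = 8.193e-05 m/day.

8.19e-05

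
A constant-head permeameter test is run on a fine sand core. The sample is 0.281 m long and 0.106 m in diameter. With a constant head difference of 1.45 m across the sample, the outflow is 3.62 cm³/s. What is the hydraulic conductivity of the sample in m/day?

6.87

Cross-sectional area A = π·(d/2)² = π × (0.106/2)² = 0.008825 m².
Convert discharge: 3.62 cm³/s = 3.620e-06 m³/s.
Darcy's law rearranged: K = Q·L / (A·Δh) = 3.620e-06 × 0.281 / (0.008825 × 1.45) = 7.950e-05 m/s = 6.868 m/day.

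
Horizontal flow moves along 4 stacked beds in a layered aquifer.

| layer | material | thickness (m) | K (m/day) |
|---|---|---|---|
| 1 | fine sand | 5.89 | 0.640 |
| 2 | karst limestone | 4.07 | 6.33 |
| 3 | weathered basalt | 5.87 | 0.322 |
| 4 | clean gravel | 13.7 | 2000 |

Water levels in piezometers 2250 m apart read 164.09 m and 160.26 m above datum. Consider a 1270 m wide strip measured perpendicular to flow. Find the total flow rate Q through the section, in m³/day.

59300

Flow is parallel to layering, so each bed carries its own Darcy discharge and the transmissivities add.
Σ(K_i·b_i) = 0.640×5.89 + 6.33×4.07 + 0.322×5.87 + 2000×13.7 = 27431 m²/day.
Hydraulic gradient i = (164.09 − 160.26) / 2250 = 3.83 / 2250 = 0.001702.
Q = Σ(K_i·b_i) · W · i = 27431 × 1270 × 0.001702 = 59302 m³/day.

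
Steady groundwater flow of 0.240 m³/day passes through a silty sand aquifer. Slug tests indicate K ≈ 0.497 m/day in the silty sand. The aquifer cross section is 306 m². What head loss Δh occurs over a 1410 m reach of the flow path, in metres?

2.23

From Q = K·A·i, i = Q / (K·A) = 0.240 / (0.4970 × 306.0) = 0.001578.
Head loss Δh = i · L = 0.001578 × 1410 = 2.225 m.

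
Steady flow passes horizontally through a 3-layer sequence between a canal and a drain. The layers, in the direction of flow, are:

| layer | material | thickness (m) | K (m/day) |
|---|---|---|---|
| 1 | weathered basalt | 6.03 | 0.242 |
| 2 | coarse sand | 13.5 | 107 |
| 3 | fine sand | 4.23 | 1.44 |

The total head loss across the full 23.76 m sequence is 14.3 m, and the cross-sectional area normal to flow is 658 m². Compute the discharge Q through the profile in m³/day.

Flow is perpendicular to layering, so the layers act in series and the equivalent K is the thickness-weighted harmonic mean.
Total thickness L = 6.03 + 13.5 + 4.23 = 23.76 m.
Σ(b_i/K_i) = 6.03/0.242 + 13.5/107 + 4.23/1.44 = 27.98 d.
K_eq = L / Σ(b_i/K_i) = 23.76 / 27.98 = 0.8491 m/day.
Q = K_eq · A · (Δh/L) = 0.8491 × 658 × (14.3/23.76) = 336.3 m³/day.

336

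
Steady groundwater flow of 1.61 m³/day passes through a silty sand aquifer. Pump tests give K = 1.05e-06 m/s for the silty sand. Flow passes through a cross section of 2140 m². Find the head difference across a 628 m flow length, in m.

Convert K: 1.05e-06 m/s × 86400 = 0.09072 m/day.
From Q = K·A·i, i = Q / (K·A) = 1.61 / (0.09072 × 2140) = 0.008293.
Head loss Δh = i · L = 0.008293 × 628 = 5.208 m.

5.21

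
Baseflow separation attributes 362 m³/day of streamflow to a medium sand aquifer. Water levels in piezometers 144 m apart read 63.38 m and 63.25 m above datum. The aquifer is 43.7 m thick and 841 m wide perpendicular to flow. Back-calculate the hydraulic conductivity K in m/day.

Cross-sectional area A = 841 × 43.7 = 36752 m².
Hydraulic gradient i = (63.38 − 63.25) / 144 = 0.13 / 144 = 0.0009028.
From Q = K·A·i, K = Q / (A·i) = 362 / (36752 × 0.0009028) = 10.91 m/day.

10.9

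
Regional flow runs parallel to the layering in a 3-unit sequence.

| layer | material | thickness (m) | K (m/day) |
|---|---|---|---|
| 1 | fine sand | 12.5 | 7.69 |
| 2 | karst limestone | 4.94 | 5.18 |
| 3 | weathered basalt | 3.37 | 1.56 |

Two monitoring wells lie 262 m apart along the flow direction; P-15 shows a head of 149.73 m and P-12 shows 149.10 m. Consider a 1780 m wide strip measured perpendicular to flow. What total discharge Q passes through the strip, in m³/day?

Flow is parallel to layering, so each bed carries its own Darcy discharge and the transmissivities add.
Σ(K_i·b_i) = 7.69×12.5 + 5.18×4.94 + 1.56×3.37 = 127.0 m²/day.
Hydraulic gradient i = (149.73 − 149.10) / 262 = 0.63 / 262 = 0.002405.
Q = Σ(K_i·b_i) · W · i = 127.0 × 1780 × 0.002405 = 543.5 m³/day.

543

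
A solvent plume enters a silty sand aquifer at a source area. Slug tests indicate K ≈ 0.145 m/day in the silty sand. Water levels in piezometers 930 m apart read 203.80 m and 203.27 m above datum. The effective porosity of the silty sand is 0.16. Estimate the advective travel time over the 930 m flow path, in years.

Hydraulic gradient i = (203.80 − 203.27) / 930 = 0.53 / 930 = 0.0005699.
Darcy flux q = K · i = 0.1450 × 0.0005699 = 8.263e-05 m/day.
Seepage velocity v = q / n_e = 8.263e-05 / 0.16 = 0.0005165 m/day.
Travel time t = L / v = 930 / 0.0005165 = 1.801e+06 days = 4930 years.

4930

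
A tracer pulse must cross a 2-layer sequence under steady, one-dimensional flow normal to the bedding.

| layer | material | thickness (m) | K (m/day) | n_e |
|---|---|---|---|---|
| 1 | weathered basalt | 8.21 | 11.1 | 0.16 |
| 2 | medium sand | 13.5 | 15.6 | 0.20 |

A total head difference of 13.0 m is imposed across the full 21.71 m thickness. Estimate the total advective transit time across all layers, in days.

0.496

With flow normal to the layers, continuity requires the same specific discharge q through every layer.
Σ(b_i/K_i) = 8.21/11.1 + 13.5/15.6 = 1.605 d.
q = Δh / Σ(b_i/K_i) = 13.0 / 1.605 = 8.100 m/day.
In each layer the seepage velocity is v_i = q/n_i, so the layer transit time is t_i = b_i·n_i / q:
  layer 1 (weathered basalt): t_1 = 8.21 × 0.16 / 8.100 = 0.1622 d
  layer 2 (medium sand): t_2 = 13.5 × 0.20 / 8.100 = 0.3334 d
Total t = Σ t_i = 0.4955 days.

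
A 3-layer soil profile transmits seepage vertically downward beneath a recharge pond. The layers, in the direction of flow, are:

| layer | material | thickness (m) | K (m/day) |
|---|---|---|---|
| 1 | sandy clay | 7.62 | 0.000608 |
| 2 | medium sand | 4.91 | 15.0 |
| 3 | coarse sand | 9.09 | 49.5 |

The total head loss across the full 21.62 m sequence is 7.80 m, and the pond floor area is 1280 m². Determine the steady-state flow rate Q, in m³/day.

0.797

Flow is perpendicular to layering, so the layers act in series and the equivalent K is the thickness-weighted harmonic mean.
Total thickness L = 7.62 + 4.91 + 9.09 = 21.62 m.
Σ(b_i/K_i) = 7.62/0.000608 + 4.91/15.0 + 9.09/49.5 = 12533 d.
K_eq = L / Σ(b_i/K_i) = 21.62 / 12533 = 0.001725 m/day.
Q = K_eq · A · (Δh/L) = 0.001725 × 1280 × (7.80/21.62) = 0.7966 m³/day.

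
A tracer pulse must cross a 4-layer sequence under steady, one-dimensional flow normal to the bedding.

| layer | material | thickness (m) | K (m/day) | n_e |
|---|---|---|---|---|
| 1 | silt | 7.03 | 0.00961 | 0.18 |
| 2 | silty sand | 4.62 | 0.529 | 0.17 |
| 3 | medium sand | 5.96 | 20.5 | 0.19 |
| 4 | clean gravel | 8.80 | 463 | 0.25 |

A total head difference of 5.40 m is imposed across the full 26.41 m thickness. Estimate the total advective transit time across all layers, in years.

With flow normal to the layers, continuity requires the same specific discharge q through every layer.
Σ(b_i/K_i) = 7.03/0.00961 + 4.62/0.529 + 5.96/20.5 + 8.80/463 = 740.6 d.
q = Δh / Σ(b_i/K_i) = 5.40 / 740.6 = 0.007292 m/day.
In each layer the seepage velocity is v_i = q/n_i, so the layer transit time is t_i = b_i·n_i / q:
  layer 1 (silt): t_1 = 7.03 × 0.18 / 0.007292 = 173.5 d
  layer 2 (silty sand): t_2 = 4.62 × 0.17 / 0.007292 = 107.7 d
  layer 3 (medium sand): t_3 = 5.96 × 0.19 / 0.007292 = 155.3 d
  layer 4 (clean gravel): t_4 = 8.80 × 0.25 / 0.007292 = 301.7 d
Total t = Σ t_i = 738.3 days = 2.021 years.

2.02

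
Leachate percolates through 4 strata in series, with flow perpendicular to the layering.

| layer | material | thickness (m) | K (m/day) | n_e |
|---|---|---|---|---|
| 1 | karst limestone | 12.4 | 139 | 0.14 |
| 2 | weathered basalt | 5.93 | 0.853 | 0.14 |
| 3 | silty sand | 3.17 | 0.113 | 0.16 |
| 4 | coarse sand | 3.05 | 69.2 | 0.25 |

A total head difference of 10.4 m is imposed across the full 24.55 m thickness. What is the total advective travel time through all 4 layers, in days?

With flow normal to the layers, continuity requires the same specific discharge q through every layer.
Σ(b_i/K_i) = 12.4/139 + 5.93/0.853 + 3.17/0.113 + 3.05/69.2 = 35.14 d.
q = Δh / Σ(b_i/K_i) = 10.4 / 35.14 = 0.2960 m/day.
In each layer the seepage velocity is v_i = q/n_i, so the layer transit time is t_i = b_i·n_i / q:
  layer 1 (karst limestone): t_1 = 12.4 × 0.14 / 0.2960 = 5.865 d
  layer 2 (weathered basalt): t_2 = 5.93 × 0.14 / 0.2960 = 2.805 d
  layer 3 (silty sand): t_3 = 3.17 × 0.16 / 0.2960 = 1.714 d
  layer 4 (coarse sand): t_4 = 3.05 × 0.25 / 0.2960 = 2.576 d
Total t = Σ t_i = 12.96 days.

13.0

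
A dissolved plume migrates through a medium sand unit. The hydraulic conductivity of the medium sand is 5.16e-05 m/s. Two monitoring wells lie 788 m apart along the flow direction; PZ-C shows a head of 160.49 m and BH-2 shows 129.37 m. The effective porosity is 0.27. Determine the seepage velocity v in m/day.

0.652

Convert K: 5.16e-05 m/s × 86400 = 4.458 m/day.
Hydraulic gradient i = (160.49 − 129.37) / 788 = 31.12 / 788 = 0.03949.
Darcy flux q = K · i = 4.458 × 0.03949 = 0.1761 m/day.
Seepage velocity v = q / n_e = 0.1761 / 0.27 = 0.6521 m/day.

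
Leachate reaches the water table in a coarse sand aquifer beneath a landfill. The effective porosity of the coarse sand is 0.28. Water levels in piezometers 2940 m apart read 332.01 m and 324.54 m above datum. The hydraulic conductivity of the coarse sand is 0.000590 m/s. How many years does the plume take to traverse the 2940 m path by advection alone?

Convert K: 0.000590 m/s × 86400 = 50.98 m/day.
Hydraulic gradient i = (332.01 − 324.54) / 2940 = 7.47 / 2940 = 0.002541.
Darcy flux q = K · i = 50.98 × 0.002541 = 0.1295 m/day.
Seepage velocity v = q / n_e = 0.1295 / 0.28 = 0.4626 m/day.
Travel time t = L / v = 2940 / 0.4626 = 6356 days = 17.40 years.

17.4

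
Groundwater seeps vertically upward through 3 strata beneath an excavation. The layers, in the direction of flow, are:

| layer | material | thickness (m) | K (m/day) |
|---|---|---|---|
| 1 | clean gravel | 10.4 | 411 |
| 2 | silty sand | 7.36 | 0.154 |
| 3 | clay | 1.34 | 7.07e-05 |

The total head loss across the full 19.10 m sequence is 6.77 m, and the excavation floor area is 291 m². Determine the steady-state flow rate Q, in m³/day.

0.104

Flow is perpendicular to layering, so the layers act in series and the equivalent K is the thickness-weighted harmonic mean.
Total thickness L = 10.4 + 7.36 + 1.34 = 19.10 m.
Σ(b_i/K_i) = 10.4/411 + 7.36/0.154 + 1.34/7.07e-05 = 19001 d.
K_eq = L / Σ(b_i/K_i) = 19.10 / 19001 = 0.001005 m/day.
Q = K_eq · A · (Δh/L) = 0.001005 × 291 × (6.77/19.10) = 0.1037 m³/day.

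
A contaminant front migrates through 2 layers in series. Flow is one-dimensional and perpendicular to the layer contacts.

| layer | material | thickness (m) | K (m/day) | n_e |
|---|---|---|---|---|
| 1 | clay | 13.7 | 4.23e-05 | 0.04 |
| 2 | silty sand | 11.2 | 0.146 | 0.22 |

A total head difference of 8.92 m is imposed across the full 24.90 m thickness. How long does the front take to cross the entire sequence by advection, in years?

299

With flow normal to the layers, continuity requires the same specific discharge q through every layer.
Σ(b_i/K_i) = 13.7/4.23e-05 + 11.2/0.146 = 3.240e+05 d.
q = Δh / Σ(b_i/K_i) = 8.92 / 3.240e+05 = 2.753e-05 m/day.
In each layer the seepage velocity is v_i = q/n_i, so the layer transit time is t_i = b_i·n_i / q:
  layer 1 (clay): t_1 = 13.7 × 0.04 / 2.753e-05 = 19902 d
  layer 2 (silty sand): t_2 = 11.2 × 0.22 / 2.753e-05 = 89487 d
Total t = Σ t_i = 1.094e+05 days = 299.5 years.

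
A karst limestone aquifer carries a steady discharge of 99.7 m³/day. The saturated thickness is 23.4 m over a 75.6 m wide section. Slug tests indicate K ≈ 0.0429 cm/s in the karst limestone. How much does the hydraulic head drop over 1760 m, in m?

Convert K: 0.0429 cm/s × 864 = 37.07 m/day.
Cross-sectional area A = 75.6 × 23.4 = 1769 m².
From Q = K·A·i, i = Q / (K·A) = 99.7 / (37.07 × 1769) = 0.001521.
Head loss Δh = i · L = 0.001521 × 1760 = 2.676 m.

2.68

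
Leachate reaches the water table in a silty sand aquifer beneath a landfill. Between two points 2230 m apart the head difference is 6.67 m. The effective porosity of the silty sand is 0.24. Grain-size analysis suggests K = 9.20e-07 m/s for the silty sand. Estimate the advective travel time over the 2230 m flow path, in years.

Convert K: 9.20e-07 m/s × 86400 = 0.07949 m/day.
Hydraulic gradient i = Δh / L = 6.67 / 2230 = 0.002991.
Darcy flux q = K · i = 0.07949 × 0.002991 = 0.0002378 m/day.
Seepage velocity v = q / n_e = 0.0002378 / 0.24 = 0.0009906 m/day.
Travel time t = L / v = 2230 / 0.0009906 = 2.251e+06 days = 6163 years.

6160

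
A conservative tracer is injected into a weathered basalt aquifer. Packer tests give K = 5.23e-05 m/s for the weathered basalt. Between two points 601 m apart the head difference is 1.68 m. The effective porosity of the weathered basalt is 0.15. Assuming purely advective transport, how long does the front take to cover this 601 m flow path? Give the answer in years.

19.5

Convert K: 5.23e-05 m/s × 86400 = 4.519 m/day.
Hydraulic gradient i = Δh / L = 1.68 / 601 = 0.002795.
Darcy flux q = K · i = 4.519 × 0.002795 = 0.01263 m/day.
Seepage velocity v = q / n_e = 0.01263 / 0.15 = 0.08421 m/day.
Travel time t = L / v = 601 / 0.08421 = 7137 days = 19.54 years.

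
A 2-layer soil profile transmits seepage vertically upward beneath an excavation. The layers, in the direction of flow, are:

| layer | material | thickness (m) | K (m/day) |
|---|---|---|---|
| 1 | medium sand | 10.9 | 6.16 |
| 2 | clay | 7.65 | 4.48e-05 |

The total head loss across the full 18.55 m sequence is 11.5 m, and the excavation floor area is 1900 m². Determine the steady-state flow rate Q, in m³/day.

Flow is perpendicular to layering, so the layers act in series and the equivalent K is the thickness-weighted harmonic mean.
Total thickness L = 10.9 + 7.65 = 18.55 m.
Σ(b_i/K_i) = 10.9/6.16 + 7.65/4.48e-05 = 1.708e+05 d.
K_eq = L / Σ(b_i/K_i) = 18.55 / 1.708e+05 = 0.0001086 m/day.
Q = K_eq · A · (Δh/L) = 0.0001086 × 1900 × (11.5/18.55) = 0.1280 m³/day.

0.128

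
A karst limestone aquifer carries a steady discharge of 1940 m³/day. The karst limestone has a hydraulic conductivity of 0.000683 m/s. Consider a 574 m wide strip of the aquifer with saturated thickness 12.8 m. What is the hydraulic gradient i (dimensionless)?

Convert K: 0.000683 m/s × 86400 = 59.01 m/day.
Cross-sectional area A = 574 × 12.8 = 7347 m².
From Q = K·A·i, i = Q / (K·A) = 1940 / (59.01 × 7347) = 0.004475.

0.00447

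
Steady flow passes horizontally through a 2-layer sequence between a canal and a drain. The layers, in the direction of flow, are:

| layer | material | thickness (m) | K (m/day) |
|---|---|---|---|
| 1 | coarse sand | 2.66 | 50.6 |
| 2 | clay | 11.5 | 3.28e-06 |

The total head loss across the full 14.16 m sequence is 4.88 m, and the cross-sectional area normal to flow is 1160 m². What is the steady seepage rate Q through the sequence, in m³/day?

0.00161

Flow is perpendicular to layering, so the layers act in series and the equivalent K is the thickness-weighted harmonic mean.
Total thickness L = 2.66 + 11.5 = 14.16 m.
Σ(b_i/K_i) = 2.66/50.6 + 11.5/3.28e-06 = 3.506e+06 d.
K_eq = L / Σ(b_i/K_i) = 14.16 / 3.506e+06 = 4.039e-06 m/day.
Q = K_eq · A · (Δh/L) = 4.039e-06 × 1160 × (4.88/14.16) = 0.001615 m³/day.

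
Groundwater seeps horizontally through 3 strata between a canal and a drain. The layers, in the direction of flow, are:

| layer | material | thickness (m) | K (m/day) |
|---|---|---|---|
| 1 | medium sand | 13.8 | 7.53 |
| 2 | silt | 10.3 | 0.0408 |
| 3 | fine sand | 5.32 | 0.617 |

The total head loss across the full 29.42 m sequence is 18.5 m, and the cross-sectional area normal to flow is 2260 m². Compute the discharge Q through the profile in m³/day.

Flow is perpendicular to layering, so the layers act in series and the equivalent K is the thickness-weighted harmonic mean.
Total thickness L = 13.8 + 10.3 + 5.32 = 29.42 m.
Σ(b_i/K_i) = 13.8/7.53 + 10.3/0.0408 + 5.32/0.617 = 262.9 d.
K_eq = L / Σ(b_i/K_i) = 29.42 / 262.9 = 0.1119 m/day.
Q = K_eq · A · (Δh/L) = 0.1119 × 2260 × (18.5/29.42) = 159.0 m³/day.

159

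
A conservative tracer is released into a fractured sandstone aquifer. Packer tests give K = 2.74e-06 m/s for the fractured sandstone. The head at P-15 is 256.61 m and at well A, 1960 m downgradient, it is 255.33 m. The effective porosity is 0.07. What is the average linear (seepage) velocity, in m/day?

0.00221

Convert K: 2.74e-06 m/s × 86400 = 0.2367 m/day.
Hydraulic gradient i = (256.61 − 255.33) / 1960 = 1.28 / 1960 = 0.0006531.
Darcy flux q = K · i = 0.2367 × 0.0006531 = 0.0001546 m/day.
Seepage velocity v = q / n_e = 0.0001546 / 0.07 = 0.002209 m/day.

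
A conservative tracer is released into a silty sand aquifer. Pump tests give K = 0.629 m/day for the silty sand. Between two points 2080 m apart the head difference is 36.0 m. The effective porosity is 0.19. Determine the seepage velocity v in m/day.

Hydraulic gradient i = Δh / L = 36.0 / 2080 = 0.01731.
Darcy flux q = K · i = 0.6290 × 0.01731 = 0.01089 m/day.
Seepage velocity v = q / n_e = 0.01089 / 0.19 = 0.05730 m/day.

0.0573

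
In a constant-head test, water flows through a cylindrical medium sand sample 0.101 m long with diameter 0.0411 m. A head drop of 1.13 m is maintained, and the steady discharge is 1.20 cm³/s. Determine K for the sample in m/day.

6.98

Cross-sectional area A = π·(d/2)² = π × (0.0411/2)² = 0.001327 m².
Convert discharge: 1.20 cm³/s = 1.200e-06 m³/s.
Darcy's law rearranged: K = Q·L / (A·Δh) = 1.200e-06 × 0.101 / (0.001327 × 1.13) = 8.084e-05 m/s = 6.985 m/day.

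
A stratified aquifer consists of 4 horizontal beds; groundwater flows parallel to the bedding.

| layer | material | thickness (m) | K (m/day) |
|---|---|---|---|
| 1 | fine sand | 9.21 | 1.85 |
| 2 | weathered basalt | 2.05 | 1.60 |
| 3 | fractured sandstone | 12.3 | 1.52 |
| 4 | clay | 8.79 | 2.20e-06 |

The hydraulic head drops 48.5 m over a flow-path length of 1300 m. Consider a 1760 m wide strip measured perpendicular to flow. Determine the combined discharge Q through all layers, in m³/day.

Flow is parallel to layering, so each bed carries its own Darcy discharge and the transmissivities add.
Σ(K_i·b_i) = 1.85×9.21 + 1.60×2.05 + 1.52×12.3 + 2.20e-06×8.79 = 39.01 m²/day.
Hydraulic gradient i = Δh / L = 48.5 / 1300 = 0.03731.
Q = Σ(K_i·b_i) · W · i = 39.01 × 1760 × 0.03731 = 2562 m³/day.

2560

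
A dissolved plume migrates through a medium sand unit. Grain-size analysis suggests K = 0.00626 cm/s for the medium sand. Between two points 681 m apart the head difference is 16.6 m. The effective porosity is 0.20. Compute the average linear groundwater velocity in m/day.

0.659

Convert K: 0.00626 cm/s × 864 = 5.409 m/day.
Hydraulic gradient i = Δh / L = 16.6 / 681 = 0.02438.
Darcy flux q = K · i = 5.409 × 0.02438 = 0.1318 m/day.
Seepage velocity v = q / n_e = 0.1318 / 0.20 = 0.6592 m/day.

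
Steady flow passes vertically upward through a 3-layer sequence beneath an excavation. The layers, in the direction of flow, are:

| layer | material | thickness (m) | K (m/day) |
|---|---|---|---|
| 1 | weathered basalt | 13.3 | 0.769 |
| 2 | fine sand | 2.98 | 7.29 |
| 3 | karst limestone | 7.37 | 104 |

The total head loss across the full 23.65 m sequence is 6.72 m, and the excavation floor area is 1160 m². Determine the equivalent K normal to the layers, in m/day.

1.33

Flow is perpendicular to layering, so the layers act in series and the equivalent K is the thickness-weighted harmonic mean.
Total thickness L = 13.3 + 2.98 + 7.37 = 23.65 m.
Σ(b_i/K_i) = 13.3/0.769 + 2.98/7.29 + 7.37/104 = 17.77 d.
K_eq = L / Σ(b_i/K_i) = 23.65 / 17.77 = 1.331 m/day.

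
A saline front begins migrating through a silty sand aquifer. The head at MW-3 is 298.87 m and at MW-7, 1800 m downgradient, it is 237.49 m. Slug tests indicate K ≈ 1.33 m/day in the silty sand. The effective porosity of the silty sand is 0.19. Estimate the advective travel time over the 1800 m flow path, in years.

20.6

Hydraulic gradient i = (298.87 − 237.49) / 1800 = 61.38 / 1800 = 0.03410.
Darcy flux q = K · i = 1.330 × 0.03410 = 0.04535 m/day.
Seepage velocity v = q / n_e = 0.04535 / 0.19 = 0.2387 m/day.
Travel time t = L / v = 1800 / 0.2387 = 7541 days = 20.65 years.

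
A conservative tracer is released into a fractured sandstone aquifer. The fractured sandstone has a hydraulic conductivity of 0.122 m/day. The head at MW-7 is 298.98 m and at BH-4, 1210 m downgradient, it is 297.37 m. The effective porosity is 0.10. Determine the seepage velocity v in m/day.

Hydraulic gradient i = (298.98 − 297.37) / 1210 = 1.61 / 1210 = 0.001331.
Darcy flux q = K · i = 0.1220 × 0.001331 = 0.0001623 m/day.
Seepage velocity v = q / n_e = 0.0001623 / 0.10 = 0.001623 m/day.

0.00162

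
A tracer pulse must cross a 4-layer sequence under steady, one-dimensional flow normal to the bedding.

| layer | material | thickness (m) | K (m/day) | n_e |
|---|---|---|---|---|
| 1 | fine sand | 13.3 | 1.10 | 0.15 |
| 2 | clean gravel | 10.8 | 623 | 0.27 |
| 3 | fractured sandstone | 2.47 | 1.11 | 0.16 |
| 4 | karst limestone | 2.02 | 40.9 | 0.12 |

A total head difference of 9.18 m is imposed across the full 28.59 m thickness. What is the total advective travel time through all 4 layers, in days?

With flow normal to the layers, continuity requires the same specific discharge q through every layer.
Σ(b_i/K_i) = 13.3/1.10 + 10.8/623 + 2.47/1.11 + 2.02/40.9 = 14.38 d.
q = Δh / Σ(b_i/K_i) = 9.18 / 14.38 = 0.6383 m/day.
In each layer the seepage velocity is v_i = q/n_i, so the layer transit time is t_i = b_i·n_i / q:
  layer 1 (fine sand): t_1 = 13.3 × 0.15 / 0.6383 = 3.126 d
  layer 2 (clean gravel): t_2 = 10.8 × 0.27 / 0.6383 = 4.569 d
  layer 3 (fractured sandstone): t_3 = 2.47 × 0.16 / 0.6383 = 0.6192 d
  layer 4 (karst limestone): t_4 = 2.02 × 0.12 / 0.6383 = 0.3798 d
Total t = Σ t_i = 8.693 days.

8.69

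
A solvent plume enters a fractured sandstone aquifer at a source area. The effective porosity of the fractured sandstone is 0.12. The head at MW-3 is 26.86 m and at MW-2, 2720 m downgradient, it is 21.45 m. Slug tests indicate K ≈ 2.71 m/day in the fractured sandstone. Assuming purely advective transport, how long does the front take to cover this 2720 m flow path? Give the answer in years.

Hydraulic gradient i = (26.86 − 21.45) / 2720 = 5.41 / 2720 = 0.001989.
Darcy flux q = K · i = 2.710 × 0.001989 = 0.005390 m/day.
Seepage velocity v = q / n_e = 0.005390 / 0.12 = 0.04492 m/day.
Travel time t = L / v = 2720 / 0.04492 = 60555 days = 165.8 years.

166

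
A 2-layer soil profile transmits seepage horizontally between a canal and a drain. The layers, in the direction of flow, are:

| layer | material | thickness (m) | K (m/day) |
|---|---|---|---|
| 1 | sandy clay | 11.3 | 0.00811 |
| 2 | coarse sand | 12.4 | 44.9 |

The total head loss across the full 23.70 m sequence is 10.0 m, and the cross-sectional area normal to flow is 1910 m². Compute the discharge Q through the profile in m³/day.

Flow is perpendicular to layering, so the layers act in series and the equivalent K is the thickness-weighted harmonic mean.
Total thickness L = 11.3 + 12.4 = 23.70 m.
Σ(b_i/K_i) = 11.3/0.00811 + 12.4/44.9 = 1394 d.
K_eq = L / Σ(b_i/K_i) = 23.70 / 1394 = 0.01701 m/day.
Q = K_eq · A · (Δh/L) = 0.01701 × 1910 × (10.0/23.70) = 13.71 m³/day.

13.7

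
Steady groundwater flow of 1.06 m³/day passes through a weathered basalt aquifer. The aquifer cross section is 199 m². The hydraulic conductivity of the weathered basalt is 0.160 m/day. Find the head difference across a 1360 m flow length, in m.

45.3

From Q = K·A·i, i = Q / (K·A) = 1.06 / (0.1600 × 199.0) = 0.03329.
Head loss Δh = i · L = 0.03329 × 1360 = 45.28 m.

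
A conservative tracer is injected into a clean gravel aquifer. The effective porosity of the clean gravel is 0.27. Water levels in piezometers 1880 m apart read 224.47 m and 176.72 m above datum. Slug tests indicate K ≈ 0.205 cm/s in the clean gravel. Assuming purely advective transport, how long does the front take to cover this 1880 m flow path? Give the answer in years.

0.309

Convert K: 0.205 cm/s × 864 = 177.1 m/day.
Hydraulic gradient i = (224.47 − 176.72) / 1880 = 47.75 / 1880 = 0.02540.
Darcy flux q = K · i = 177.1 × 0.02540 = 4.499 m/day.
Seepage velocity v = q / n_e = 4.499 / 0.27 = 16.66 m/day.
Travel time t = L / v = 1880 / 16.66 = 112.8 days = 0.3089 years.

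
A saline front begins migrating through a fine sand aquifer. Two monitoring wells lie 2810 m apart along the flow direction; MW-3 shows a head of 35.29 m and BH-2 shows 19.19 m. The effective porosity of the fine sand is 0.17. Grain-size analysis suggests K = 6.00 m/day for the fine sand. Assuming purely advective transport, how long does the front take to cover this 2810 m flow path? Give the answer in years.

Hydraulic gradient i = (35.29 − 19.19) / 2810 = 16.1 / 2810 = 0.005730.
Darcy flux q = K · i = 6.000 × 0.005730 = 0.03438 m/day.
Seepage velocity v = q / n_e = 0.03438 / 0.17 = 0.2022 m/day.
Travel time t = L / v = 2810 / 0.2022 = 13896 days = 38.04 years.

38.0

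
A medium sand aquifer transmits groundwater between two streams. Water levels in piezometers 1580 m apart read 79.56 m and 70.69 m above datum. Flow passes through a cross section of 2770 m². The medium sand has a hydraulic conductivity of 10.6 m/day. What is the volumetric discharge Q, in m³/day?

165

Hydraulic gradient i = (79.56 − 70.69) / 1580 = 8.87 / 1580 = 0.005614.
Darcy's law: Q = K · A · i = 10.60 × 2770 × 0.005614 = 164.8 m³/day.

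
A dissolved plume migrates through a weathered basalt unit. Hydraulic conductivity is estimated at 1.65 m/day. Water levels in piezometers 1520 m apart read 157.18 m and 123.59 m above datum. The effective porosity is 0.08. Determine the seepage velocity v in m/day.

0.456

Hydraulic gradient i = (157.18 − 123.59) / 1520 = 33.59 / 1520 = 0.02210.
Darcy flux q = K · i = 1.650 × 0.02210 = 0.03646 m/day.
Seepage velocity v = q / n_e = 0.03646 / 0.08 = 0.4558 m/day.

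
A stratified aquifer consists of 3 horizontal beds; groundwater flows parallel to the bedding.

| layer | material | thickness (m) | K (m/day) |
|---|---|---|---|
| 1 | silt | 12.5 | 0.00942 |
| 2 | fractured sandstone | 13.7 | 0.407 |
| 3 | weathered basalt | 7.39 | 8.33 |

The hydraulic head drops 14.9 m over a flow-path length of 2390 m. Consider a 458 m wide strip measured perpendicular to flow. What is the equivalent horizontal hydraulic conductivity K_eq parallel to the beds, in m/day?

Flow is parallel to layering, so each bed carries its own Darcy discharge and the transmissivities add.
Σ(K_i·b_i) = 0.00942×12.5 + 0.407×13.7 + 8.33×7.39 = 67.25 m²/day.
Total thickness b = 33.59 m, so K_eq = Σ(K_i·b_i)/b = 2.002 m/day.

2.00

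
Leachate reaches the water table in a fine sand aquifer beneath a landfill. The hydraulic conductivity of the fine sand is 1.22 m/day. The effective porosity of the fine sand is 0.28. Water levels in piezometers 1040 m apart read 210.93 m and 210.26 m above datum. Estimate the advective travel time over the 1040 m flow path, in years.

1010

Hydraulic gradient i = (210.93 − 210.26) / 1040 = 0.67 / 1040 = 0.0006442.
Darcy flux q = K · i = 1.220 × 0.0006442 = 0.0007860 m/day.
Seepage velocity v = q / n_e = 0.0007860 / 0.28 = 0.002807 m/day.
Travel time t = L / v = 1040 / 0.002807 = 3.705e+05 days = 1014 years.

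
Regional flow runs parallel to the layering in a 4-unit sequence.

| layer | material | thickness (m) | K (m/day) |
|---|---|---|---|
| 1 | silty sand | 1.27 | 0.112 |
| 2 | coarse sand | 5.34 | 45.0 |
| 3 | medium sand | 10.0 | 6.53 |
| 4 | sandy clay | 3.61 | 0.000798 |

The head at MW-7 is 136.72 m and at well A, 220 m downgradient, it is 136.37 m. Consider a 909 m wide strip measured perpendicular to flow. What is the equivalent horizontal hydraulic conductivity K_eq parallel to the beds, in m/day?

15.1

Flow is parallel to layering, so each bed carries its own Darcy discharge and the transmissivities add.
Σ(K_i·b_i) = 0.112×1.27 + 45.0×5.34 + 6.53×10.0 + 0.000798×3.61 = 305.7 m²/day.
Total thickness b = 20.22 m, so K_eq = Σ(K_i·b_i)/b = 15.12 m/day.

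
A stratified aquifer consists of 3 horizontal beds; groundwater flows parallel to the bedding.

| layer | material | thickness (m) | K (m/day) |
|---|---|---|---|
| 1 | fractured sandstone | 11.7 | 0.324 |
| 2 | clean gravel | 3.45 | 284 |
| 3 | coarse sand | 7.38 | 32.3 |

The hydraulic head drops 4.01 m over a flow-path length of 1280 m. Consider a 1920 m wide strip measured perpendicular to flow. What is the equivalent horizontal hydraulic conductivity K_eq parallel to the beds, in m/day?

54.2

Flow is parallel to layering, so each bed carries its own Darcy discharge and the transmissivities add.
Σ(K_i·b_i) = 0.324×11.7 + 284×3.45 + 32.3×7.38 = 1222 m²/day.
Total thickness b = 22.53 m, so K_eq = Σ(K_i·b_i)/b = 54.24 m/day.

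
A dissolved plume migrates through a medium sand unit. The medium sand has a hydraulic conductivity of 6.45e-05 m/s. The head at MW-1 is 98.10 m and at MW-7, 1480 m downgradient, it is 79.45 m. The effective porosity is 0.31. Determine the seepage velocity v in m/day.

0.227

Convert K: 6.45e-05 m/s × 86400 = 5.573 m/day.
Hydraulic gradient i = (98.10 − 79.45) / 1480 = 18.65 / 1480 = 0.01260.
Darcy flux q = K · i = 5.573 × 0.01260 = 0.07022 m/day.
Seepage velocity v = q / n_e = 0.07022 / 0.31 = 0.2265 m/day.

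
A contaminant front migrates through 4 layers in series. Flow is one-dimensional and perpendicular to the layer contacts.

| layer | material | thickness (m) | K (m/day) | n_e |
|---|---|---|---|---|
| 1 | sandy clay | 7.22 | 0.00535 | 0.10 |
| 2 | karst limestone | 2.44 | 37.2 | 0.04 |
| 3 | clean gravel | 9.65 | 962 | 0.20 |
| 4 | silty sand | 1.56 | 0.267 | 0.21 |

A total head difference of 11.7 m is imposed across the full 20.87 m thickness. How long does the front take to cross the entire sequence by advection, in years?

With flow normal to the layers, continuity requires the same specific discharge q through every layer.
Σ(b_i/K_i) = 7.22/0.00535 + 2.44/37.2 + 9.65/962 + 1.56/0.267 = 1355 d.
q = Δh / Σ(b_i/K_i) = 11.7 / 1355 = 0.008632 m/day.
In each layer the seepage velocity is v_i = q/n_i, so the layer transit time is t_i = b_i·n_i / q:
  layer 1 (sandy clay): t_1 = 7.22 × 0.10 / 0.008632 = 83.64 d
  layer 2 (karst limestone): t_2 = 2.44 × 0.04 / 0.008632 = 11.31 d
  layer 3 (clean gravel): t_3 = 9.65 × 0.20 / 0.008632 = 223.6 d
  layer 4 (silty sand): t_4 = 1.56 × 0.21 / 0.008632 = 37.95 d
Total t = Σ t_i = 356.5 days = 0.9760 years.

0.976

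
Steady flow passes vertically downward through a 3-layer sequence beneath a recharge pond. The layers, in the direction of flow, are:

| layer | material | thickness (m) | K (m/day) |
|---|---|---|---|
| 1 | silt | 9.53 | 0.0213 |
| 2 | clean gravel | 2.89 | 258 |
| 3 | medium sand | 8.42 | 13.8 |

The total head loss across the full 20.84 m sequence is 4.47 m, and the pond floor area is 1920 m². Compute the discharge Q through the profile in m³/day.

19.2

Flow is perpendicular to layering, so the layers act in series and the equivalent K is the thickness-weighted harmonic mean.
Total thickness L = 9.53 + 2.89 + 8.42 = 20.84 m.
Σ(b_i/K_i) = 9.53/0.0213 + 2.89/258 + 8.42/13.8 = 448.0 d.
K_eq = L / Σ(b_i/K_i) = 20.84 / 448.0 = 0.04651 m/day.
Q = K_eq · A · (Δh/L) = 0.04651 × 1920 × (4.47/20.84) = 19.16 m³/day.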